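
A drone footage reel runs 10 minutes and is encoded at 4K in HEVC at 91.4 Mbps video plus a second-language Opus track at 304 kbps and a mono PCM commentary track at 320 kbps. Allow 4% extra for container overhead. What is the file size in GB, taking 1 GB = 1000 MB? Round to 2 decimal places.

7.18 GB

10 min = 600 s
Audio total: 304 + 320 = 624 kbps = 0.624 Mbps.
Total bitrate: 91.4 + 0.624 = 92.024 Mbps.
Stream data: 92.024 Mbps × 600 s = 55214.4 Mb.
With 4% container overhead: ×1.04.
57,423 Mb ÷ 8 = 7,178 MB → 7.178 GB.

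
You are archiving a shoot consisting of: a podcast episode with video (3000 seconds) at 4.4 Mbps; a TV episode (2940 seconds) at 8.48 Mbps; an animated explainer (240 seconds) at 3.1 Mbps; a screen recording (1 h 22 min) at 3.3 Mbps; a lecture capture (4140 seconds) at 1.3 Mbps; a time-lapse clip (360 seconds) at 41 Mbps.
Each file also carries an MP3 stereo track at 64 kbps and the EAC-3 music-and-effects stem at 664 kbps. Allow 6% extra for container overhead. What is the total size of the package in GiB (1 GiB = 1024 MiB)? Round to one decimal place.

Audio total: 64 + 664 = 728 kbps = 0.728 Mbps.
podcast episode with video: 5.128 Mbps × 3000 s × 1.06 = 16307.0 Mb
TV episode: 9.208 Mbps × 2940 s × 1.06 = 28695.8 Mb
animated explainer: 3.828 Mbps × 240 s × 1.06 = 973.8 Mb
screen recording: 4.028 Mbps × 4920 s × 1.06 = 21006.8 Mb
lecture capture: 2.028 Mbps × 4140 s × 1.06 = 8899.7 Mb
time-lapse clip: 41.728 Mbps × 360 s × 1.06 = 15923.4 Mb
Total: 91806.6 Mb = 11475.8 MB.
= 10.69 GiB.

10.7 GiB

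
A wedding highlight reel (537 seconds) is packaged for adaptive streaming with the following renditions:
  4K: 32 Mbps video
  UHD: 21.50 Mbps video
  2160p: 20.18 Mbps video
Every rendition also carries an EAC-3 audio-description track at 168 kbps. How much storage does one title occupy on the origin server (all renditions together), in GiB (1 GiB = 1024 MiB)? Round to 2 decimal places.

Audio: 168 kbps = 0.168 Mbps.
Sum of rendition bitrates: (32+0.168) + (21.50+0.168) + (20.18+0.168) = 74.184 Mbps.
× 537 s = 39,837 Mb = 4,980 MB = 4.638 GiB.

4.64 GiB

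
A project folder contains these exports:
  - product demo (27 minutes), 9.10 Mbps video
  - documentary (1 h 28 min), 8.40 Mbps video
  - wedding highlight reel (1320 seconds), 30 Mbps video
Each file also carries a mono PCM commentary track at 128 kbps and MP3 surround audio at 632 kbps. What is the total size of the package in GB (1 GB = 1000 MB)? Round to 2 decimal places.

13.12 GB

Audio total: 128 + 632 = 760 kbps = 0.760 Mbps.
product demo: 9.860 Mbps × 1620 s = 15973.2 Mb
documentary: 9.160 Mbps × 5280 s = 48364.8 Mb
wedding highlight reel: 30.760 Mbps × 1320 s = 40603.2 Mb
Total: 104941.2 Mb = 13117.6 MB.
= 13.12 GB.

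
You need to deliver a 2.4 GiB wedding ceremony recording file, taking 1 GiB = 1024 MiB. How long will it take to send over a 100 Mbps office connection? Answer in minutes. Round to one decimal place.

File: 2.4 GiB = 20615.8 Mb.
At 100 Mbps: 20615.8 / 100 = 206.2 s ≈ 3.44 minutes.

3.4 minutes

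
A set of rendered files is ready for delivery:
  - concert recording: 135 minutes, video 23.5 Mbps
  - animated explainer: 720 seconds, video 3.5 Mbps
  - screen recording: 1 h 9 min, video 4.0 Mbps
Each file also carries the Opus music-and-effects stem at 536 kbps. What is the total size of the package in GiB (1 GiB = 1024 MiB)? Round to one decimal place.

25.2 GiB

Audio: 536 kbps = 0.536 Mbps.
concert recording: 24.036 Mbps × 8100 s = 194691.6 Mb
animated explainer: 4.036 Mbps × 720 s = 2905.9 Mb
screen recording: 4.536 Mbps × 4140 s = 18779.0 Mb
Total: 216376.6 Mb = 27047.1 MB.
= 25.19 GiB.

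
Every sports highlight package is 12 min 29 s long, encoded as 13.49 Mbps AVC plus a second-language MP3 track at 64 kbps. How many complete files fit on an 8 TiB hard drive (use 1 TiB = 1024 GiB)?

6931

12 min 29 s = 749 s
Audio: 64 kbps = 0.064 Mbps.
Total bitrate: 13.554 Mbps.
Per item: 13.554 Mbps × 749 s = 10,152 Mb = 1,269 MB.
Capacity: 8 TiB = 70,368,744 Mb; 6931.55 items → 6931 complete.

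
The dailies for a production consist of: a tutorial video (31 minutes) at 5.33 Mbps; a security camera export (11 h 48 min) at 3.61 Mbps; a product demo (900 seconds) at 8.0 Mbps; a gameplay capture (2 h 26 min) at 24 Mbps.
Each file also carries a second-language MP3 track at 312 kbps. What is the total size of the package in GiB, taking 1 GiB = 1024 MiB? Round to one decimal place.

Audio: 312 kbps = 0.312 Mbps.
tutorial video: 5.642 Mbps × 1860 s = 10494.1 Mb
security camera export: 3.922 Mbps × 42480 s = 166606.6 Mb
product demo: 8.312 Mbps × 900 s = 7480.8 Mb
gameplay capture: 24.312 Mbps × 8760 s = 212973.1 Mb
Total: 397554.6 Mb = 49694.3 MB.
= 46.28 GiB.

46.3 GiB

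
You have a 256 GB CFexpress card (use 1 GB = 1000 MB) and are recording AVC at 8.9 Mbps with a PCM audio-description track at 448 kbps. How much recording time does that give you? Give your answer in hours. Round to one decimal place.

60.9 hours

Audio: 448 kbps = 0.448 Mbps.
Total bitrate: 8.9 + 0.448 = 9.348 Mbps.
Capacity: 256 GB = 2,048,000 Mb.
Recording time: 2,048,000 / 9.348 = 219,084 s ≈ 60.9 hours.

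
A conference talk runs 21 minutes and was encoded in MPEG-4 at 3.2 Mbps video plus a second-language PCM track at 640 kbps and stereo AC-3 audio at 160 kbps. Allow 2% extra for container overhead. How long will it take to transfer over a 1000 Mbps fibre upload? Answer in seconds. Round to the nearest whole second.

21 min = 1260 s
Audio total: 640 + 160 = 800 kbps = 0.800 Mbps.
Total bitrate: 4.000 Mbps.
File: 4.000 Mbps × 1260 s = 5040.0 Mb.
With 2% container overhead: ×1.02. → 5140.8 Mb.
At 1000 Mbps: 5140.8 / 1000 = 5.1 s ≈ 5.14 seconds.

5 seconds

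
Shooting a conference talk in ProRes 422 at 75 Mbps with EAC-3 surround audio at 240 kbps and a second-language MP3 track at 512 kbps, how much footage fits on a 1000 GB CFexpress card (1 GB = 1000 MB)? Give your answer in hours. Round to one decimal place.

29.3 hours

Audio total: 240 + 512 = 752 kbps = 0.752 Mbps.
Total bitrate: 75 + 0.752 = 75.752 Mbps.
Capacity: 1000 GB = 8,000,000 Mb.
Recording time: 8,000,000 / 75.752 = 105,608 s ≈ 29.3 hours.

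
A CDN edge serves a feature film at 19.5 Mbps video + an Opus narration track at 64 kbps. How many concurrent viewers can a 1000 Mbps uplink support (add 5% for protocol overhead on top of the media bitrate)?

48

Audio: 64 kbps = 0.064 Mbps.
Per-viewer media rate: 19.564 Mbps.
On the wire with 5% overhead: 20.542 Mbps.
1000 Mbps = 1,000 Mbps; 1,000 / 20.542 = 48.68 → 48 viewers.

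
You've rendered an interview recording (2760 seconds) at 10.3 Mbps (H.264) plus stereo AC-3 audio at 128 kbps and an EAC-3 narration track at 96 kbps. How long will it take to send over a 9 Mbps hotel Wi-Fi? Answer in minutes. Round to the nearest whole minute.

Audio total: 128 + 96 = 224 kbps = 0.224 Mbps.
Total bitrate: 10.524 Mbps.
File: 10.524 Mbps × 2760 s = 29046.2 Mb.
At 9 Mbps: 29046.2 / 9 = 3227.4 s ≈ 53.8 minutes.

54 minutes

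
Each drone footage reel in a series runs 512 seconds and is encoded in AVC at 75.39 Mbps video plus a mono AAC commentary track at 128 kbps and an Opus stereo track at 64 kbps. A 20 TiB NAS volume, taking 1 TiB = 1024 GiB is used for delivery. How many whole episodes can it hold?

Audio total: 128 + 64 = 192 kbps = 0.192 Mbps.
Total bitrate: 75.582 Mbps.
Per item: 75.582 Mbps × 512 s = 38,698 Mb = 4,837 MB.
Capacity: 20 TiB = 175,921,860 Mb; 4546.02 items → 4546 complete.

4546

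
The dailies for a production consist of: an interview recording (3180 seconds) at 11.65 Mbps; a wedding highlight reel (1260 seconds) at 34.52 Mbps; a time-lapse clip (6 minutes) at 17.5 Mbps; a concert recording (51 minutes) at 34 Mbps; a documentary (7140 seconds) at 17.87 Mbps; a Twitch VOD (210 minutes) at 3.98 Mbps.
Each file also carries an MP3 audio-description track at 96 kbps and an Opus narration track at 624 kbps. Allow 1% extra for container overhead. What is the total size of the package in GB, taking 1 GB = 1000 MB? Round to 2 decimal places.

49.05 GB

Audio total: 96 + 624 = 720 kbps = 0.720 Mbps.
interview recording: 12.370 Mbps × 3180 s × 1.01 = 39730.0 Mb
wedding highlight reel: 35.240 Mbps × 1260 s × 1.01 = 44846.4 Mb
time-lapse clip: 18.220 Mbps × 360 s × 1.01 = 6624.8 Mb
concert recording: 34.720 Mbps × 3060 s × 1.01 = 107305.6 Mb
documentary: 18.590 Mbps × 7140 s × 1.01 = 134059.9 Mb
Twitch VOD: 4.700 Mbps × 12600 s × 1.01 = 59812.2 Mb
Total: 392378.9 Mb = 49047.4 MB.
= 49.05 GB.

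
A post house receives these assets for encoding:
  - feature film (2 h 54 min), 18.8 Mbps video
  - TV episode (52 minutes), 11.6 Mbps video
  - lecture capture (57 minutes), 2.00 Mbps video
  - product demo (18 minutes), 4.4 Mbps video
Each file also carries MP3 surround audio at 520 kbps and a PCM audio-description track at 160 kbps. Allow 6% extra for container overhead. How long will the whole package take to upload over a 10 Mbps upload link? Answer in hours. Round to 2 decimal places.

7.55 hours

Audio total: 520 + 160 = 680 kbps = 0.680 Mbps.
feature film: 19.480 Mbps × 10440 s × 1.06 = 215573.5 Mb
TV episode: 12.280 Mbps × 3120 s × 1.06 = 40612.4 Mb
lecture capture: 2.680 Mbps × 3420 s × 1.06 = 9715.5 Mb
product demo: 5.080 Mbps × 1080 s × 1.06 = 5815.6 Mb
Total: 271717.0 Mb = 33964.6 MB.
At 10 Mbps: 271717.0 / 10 = 27172 s ≈ 7.55 hours.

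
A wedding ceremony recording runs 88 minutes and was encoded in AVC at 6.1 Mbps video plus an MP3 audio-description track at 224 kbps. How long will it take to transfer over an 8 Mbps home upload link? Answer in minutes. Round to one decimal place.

88 min = 5280 s
Audio: 224 kbps = 0.224 Mbps.
Total bitrate: 6.324 Mbps.
File: 6.324 Mbps × 5280 s = 33390.7 Mb.
At 8 Mbps: 33390.7 / 8 = 4173.8 s ≈ 69.6 minutes.

69.6 minutes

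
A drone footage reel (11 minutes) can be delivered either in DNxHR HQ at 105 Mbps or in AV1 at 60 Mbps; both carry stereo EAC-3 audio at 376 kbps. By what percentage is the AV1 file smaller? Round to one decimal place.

11 min = 660 s
Audio: 376 kbps = 0.376 Mbps.
DNxHR HQ: 105.376 Mbps × 660 s = 69548.2 Mb = 8.096 GiB.
AV1: 60.376 Mbps × 660 s = 39848.2 Mb = 4.639 GiB.
Reduction: (1 − 4.639/8.096) × 100 = 42.70%.

42.7%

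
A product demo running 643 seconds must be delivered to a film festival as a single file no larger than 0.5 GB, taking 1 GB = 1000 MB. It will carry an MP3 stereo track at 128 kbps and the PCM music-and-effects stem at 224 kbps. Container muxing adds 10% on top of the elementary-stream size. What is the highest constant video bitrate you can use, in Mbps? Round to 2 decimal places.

5.30 Mbps

Budget: 0.5 GB = 4000.0 Mb.
Stream payload after overhead: 4000.0 / 1.10 = 3636.4 Mb.
Total bitrate budget: 3636.4 Mb / 643 s = 5.655 Mbps.
Audio total: 128 + 224 = 352 kbps = 0.352 Mbps.
Video: 5.655 − 0.352 = 5.303 Mbps.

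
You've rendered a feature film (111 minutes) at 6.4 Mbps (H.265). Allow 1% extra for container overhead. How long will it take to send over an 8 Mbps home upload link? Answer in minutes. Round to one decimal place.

89.7 minutes

111 min = 6660 s
File: 6.400 Mbps × 6660 s = 42624.0 Mb.
With 1% container overhead: ×1.01. → 43050.2 Mb.
At 8 Mbps: 43050.2 / 8 = 5381.3 s ≈ 89.7 minutes.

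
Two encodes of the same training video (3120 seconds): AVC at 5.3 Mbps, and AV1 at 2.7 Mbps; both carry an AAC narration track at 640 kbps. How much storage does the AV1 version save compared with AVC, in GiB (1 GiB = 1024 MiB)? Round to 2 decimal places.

Audio: 640 kbps = 0.640 Mbps.
AVC: 5.940 Mbps × 3120 s = 18532.8 Mb = 2.158 GiB.
AV1: 3.340 Mbps × 3120 s = 10420.8 Mb = 1.213 GiB.
Saving: 2.158 − 1.213 = 0.944 GiB.

0.94 GiB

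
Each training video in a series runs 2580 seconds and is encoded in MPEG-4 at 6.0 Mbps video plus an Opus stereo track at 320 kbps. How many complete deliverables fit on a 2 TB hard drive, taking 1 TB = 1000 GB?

981

Audio: 320 kbps = 0.320 Mbps.
Total bitrate: 6.320 Mbps.
Per item: 6.320 Mbps × 2580 s = 16,306 Mb = 2,038 MB.
Capacity: 2 TB = 16,000,000 Mb; 981.26 items → 981 complete.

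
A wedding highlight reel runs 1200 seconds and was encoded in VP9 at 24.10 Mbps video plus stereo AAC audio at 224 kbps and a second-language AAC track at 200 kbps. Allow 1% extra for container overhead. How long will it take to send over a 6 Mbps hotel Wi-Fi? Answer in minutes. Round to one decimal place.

82.6 minutes

Audio total: 224 + 200 = 424 kbps = 0.424 Mbps.
Total bitrate: 24.524 Mbps.
File: 24.524 Mbps × 1200 s = 29428.8 Mb.
With 1% container overhead: ×1.01. → 29723.1 Mb.
At 6 Mbps: 29723.1 / 6 = 4953.8 s ≈ 82.6 minutes.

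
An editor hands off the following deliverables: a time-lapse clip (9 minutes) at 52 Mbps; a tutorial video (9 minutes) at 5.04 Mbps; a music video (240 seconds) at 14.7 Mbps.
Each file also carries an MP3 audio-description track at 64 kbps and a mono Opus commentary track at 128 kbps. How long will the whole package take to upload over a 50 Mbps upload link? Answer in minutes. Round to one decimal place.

Audio total: 64 + 128 = 192 kbps = 0.192 Mbps.
time-lapse clip: 52.192 Mbps × 540 s = 28183.7 Mb
tutorial video: 5.232 Mbps × 540 s = 2825.3 Mb
music video: 14.892 Mbps × 240 s = 3574.1 Mb
Total: 34583.0 Mb = 4322.9 MB.
At 50 Mbps: 34583.0 / 50 = 692 s ≈ 11.5 minutes.

11.5 minutes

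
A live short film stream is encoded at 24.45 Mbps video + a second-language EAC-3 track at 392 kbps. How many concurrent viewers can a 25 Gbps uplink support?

Audio: 392 kbps = 0.392 Mbps.
Per-viewer media rate: 24.842 Mbps.
25 Gbps = 25,000 Mbps; 25,000 / 24.842 = 1006.36 → 1006 viewers.

1006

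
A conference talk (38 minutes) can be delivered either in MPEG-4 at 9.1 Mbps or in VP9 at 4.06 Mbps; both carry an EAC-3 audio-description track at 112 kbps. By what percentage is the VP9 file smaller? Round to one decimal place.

54.7%

38 min = 2280 s
Audio: 112 kbps = 0.112 Mbps.
MPEG-4: 9.212 Mbps × 2280 s = 21003.4 Mb = 2.625 GB.
VP9: 4.172 Mbps × 2280 s = 9512.2 Mb = 1.189 GB.
Reduction: (1 − 1.189/2.625) × 100 = 54.71%.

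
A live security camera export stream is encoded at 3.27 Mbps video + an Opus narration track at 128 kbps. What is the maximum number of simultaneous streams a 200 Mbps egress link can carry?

Audio: 128 kbps = 0.128 Mbps.
Per-viewer media rate: 3.398 Mbps.
200 Mbps = 200.0 Mbps; 200.0 / 3.398 = 58.86 → 58 viewers.

58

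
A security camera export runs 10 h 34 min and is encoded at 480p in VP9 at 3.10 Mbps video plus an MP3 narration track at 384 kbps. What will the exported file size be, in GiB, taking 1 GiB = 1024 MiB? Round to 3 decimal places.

15.429 GiB

10 h 34 min = 634 min = 38040 s
Audio: 384 kbps = 0.384 Mbps.
Total bitrate: 3.10 + 0.384 = 3.484 Mbps.
Stream data: 3.484 Mbps × 38040 s = 132531.4 Mb.
132,531 Mb = 16,566,420,000 bytes ÷ 1,073,741,824 = 15.43 GiB.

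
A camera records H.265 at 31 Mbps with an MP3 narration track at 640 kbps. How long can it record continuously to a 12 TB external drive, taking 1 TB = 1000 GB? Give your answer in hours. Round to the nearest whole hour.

Audio: 640 kbps = 0.640 Mbps.
Total bitrate: 31 + 0.640 = 31.640 Mbps.
Capacity: 12 TB = 96,000,000 Mb.
Recording time: 96,000,000 / 31.640 = 3,034,134 s ≈ 843 hours.

843 hours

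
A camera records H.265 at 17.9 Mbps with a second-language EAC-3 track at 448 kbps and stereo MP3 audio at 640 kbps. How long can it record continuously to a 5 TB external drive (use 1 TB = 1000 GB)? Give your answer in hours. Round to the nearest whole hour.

585 hours

Audio total: 448 + 640 = 1088 kbps = 1.088 Mbps.
Total bitrate: 17.9 + 1.088 = 18.988 Mbps.
Capacity: 5 TB = 40,000,000 Mb.
Recording time: 40,000,000 / 18.988 = 2,106,594 s ≈ 585 hours.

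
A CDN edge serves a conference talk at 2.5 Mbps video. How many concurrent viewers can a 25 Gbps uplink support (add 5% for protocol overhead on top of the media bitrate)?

9523

On the wire with 5% overhead: 2.625 Mbps.
25 Gbps = 25,000 Mbps; 25,000 / 2.625 = 9523.81 → 9523 viewers.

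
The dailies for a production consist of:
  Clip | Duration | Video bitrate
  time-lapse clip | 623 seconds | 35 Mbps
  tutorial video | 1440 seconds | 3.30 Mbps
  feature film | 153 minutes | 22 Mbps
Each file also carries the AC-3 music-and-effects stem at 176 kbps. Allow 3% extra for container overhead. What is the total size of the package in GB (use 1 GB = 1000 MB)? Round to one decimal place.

29.7 GB

Audio: 176 kbps = 0.176 Mbps.
time-lapse clip: 35.176 Mbps × 623 s × 1.03 = 22572.1 Mb
tutorial video: 3.476 Mbps × 1440 s × 1.03 = 5155.6 Mb
feature film: 22.176 Mbps × 9180 s × 1.03 = 209683.0 Mb
Total: 237410.6 Mb = 29676.3 MB.
= 29.68 GB.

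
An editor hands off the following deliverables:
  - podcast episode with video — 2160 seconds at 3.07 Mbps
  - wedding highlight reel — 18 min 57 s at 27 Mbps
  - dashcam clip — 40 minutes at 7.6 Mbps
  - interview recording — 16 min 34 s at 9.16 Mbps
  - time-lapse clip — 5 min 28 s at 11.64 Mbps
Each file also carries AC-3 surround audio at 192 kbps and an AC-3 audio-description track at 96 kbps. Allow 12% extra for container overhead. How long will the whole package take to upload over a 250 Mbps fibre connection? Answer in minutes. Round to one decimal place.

Audio total: 192 + 96 = 288 kbps = 0.288 Mbps.
podcast episode with video: 3.358 Mbps × 2160 s × 1.12 = 8123.7 Mb
wedding highlight reel: 27.288 Mbps × 1137 s × 1.12 = 34749.6 Mb
dashcam clip: 7.888 Mbps × 2400 s × 1.12 = 21202.9 Mb
interview recording: 9.448 Mbps × 994 s × 1.12 = 10518.3 Mb
time-lapse clip: 11.928 Mbps × 328 s × 1.12 = 4381.9 Mb
Total: 78976.4 Mb = 9872.0 MB.
At 250 Mbps: 78976.4 / 250 = 316 s ≈ 5.27 minutes.

5.3 minutes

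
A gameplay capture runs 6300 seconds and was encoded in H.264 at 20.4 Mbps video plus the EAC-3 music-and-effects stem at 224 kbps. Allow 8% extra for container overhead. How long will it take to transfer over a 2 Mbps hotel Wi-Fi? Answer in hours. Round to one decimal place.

19.5 hours

Audio: 224 kbps = 0.224 Mbps.
Total bitrate: 20.624 Mbps.
File: 20.624 Mbps × 6300 s = 129931.2 Mb.
With 8% container overhead: ×1.08. → 140325.7 Mb.
At 2 Mbps: 140325.7 / 2 = 70162.8 s ≈ 19.5 hours.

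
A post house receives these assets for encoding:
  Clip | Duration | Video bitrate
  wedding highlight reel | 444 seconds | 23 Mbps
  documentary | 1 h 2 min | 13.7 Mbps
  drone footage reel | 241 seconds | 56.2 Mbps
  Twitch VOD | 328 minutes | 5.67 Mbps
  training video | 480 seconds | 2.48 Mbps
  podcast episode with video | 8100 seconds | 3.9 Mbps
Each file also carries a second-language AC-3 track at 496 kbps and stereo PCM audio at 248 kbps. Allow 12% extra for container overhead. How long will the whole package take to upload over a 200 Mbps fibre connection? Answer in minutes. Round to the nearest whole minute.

23 minutes

Audio total: 496 + 248 = 744 kbps = 0.744 Mbps.
wedding highlight reel: 23.744 Mbps × 444 s × 1.12 = 11807.4 Mb
documentary: 14.444 Mbps × 3720 s × 1.12 = 60179.5 Mb
drone footage reel: 56.944 Mbps × 241 s × 1.12 = 15370.3 Mb
Twitch VOD: 6.414 Mbps × 19680 s × 1.12 = 141374.8 Mb
training video: 3.224 Mbps × 480 s × 1.12 = 1733.2 Mb
podcast episode with video: 4.644 Mbps × 8100 s × 1.12 = 42130.4 Mb
Total: 272595.6 Mb = 34074.5 MB.
At 200 Mbps: 272595.6 / 200 = 1363 s ≈ 22.7 minutes.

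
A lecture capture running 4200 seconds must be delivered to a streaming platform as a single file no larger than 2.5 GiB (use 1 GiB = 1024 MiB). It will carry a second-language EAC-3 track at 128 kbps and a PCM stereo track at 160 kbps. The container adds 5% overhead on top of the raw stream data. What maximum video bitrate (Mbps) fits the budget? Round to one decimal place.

Budget: 2.5 GiB = 21474.8 Mb.
Stream payload after overhead: 21474.8 / 1.05 = 20452.2 Mb.
Total bitrate budget: 20452.2 Mb / 4200 s = 4.870 Mbps.
Audio total: 128 + 160 = 288 kbps = 0.288 Mbps.
Video: 4.870 − 0.288 = 4.582 Mbps.

4.6 Mbps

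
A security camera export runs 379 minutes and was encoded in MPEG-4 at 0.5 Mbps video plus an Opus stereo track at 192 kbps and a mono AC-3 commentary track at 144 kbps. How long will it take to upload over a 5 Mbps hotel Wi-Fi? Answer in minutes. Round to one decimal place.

63.4 minutes

379 min = 22740 s
Audio total: 192 + 144 = 336 kbps = 0.336 Mbps.
Total bitrate: 0.836 Mbps.
File: 0.836 Mbps × 22740 s = 19010.6 Mb.
At 5 Mbps: 19010.6 / 5 = 3802.1 s ≈ 63.4 minutes.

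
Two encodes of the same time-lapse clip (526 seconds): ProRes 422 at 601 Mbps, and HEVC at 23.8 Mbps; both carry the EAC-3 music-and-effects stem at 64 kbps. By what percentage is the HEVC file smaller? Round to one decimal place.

96.0%

Audio: 64 kbps = 0.064 Mbps.
ProRes 422: 601.064 Mbps × 526 s = 316159.7 Mb = 39.520 GB.
HEVC: 23.864 Mbps × 526 s = 12552.5 Mb = 1.569 GB.
Reduction: (1 − 1.569/39.520) × 100 = 96.03%.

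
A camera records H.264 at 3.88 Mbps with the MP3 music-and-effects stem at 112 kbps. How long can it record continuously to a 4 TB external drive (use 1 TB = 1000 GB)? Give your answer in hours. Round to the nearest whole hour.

Audio: 112 kbps = 0.112 Mbps.
Total bitrate: 3.88 + 0.112 = 3.992 Mbps.
Capacity: 4 TB = 32,000,000 Mb.
Recording time: 32,000,000 / 3.992 = 8,016,032 s ≈ 2,227 hours.

2227 hours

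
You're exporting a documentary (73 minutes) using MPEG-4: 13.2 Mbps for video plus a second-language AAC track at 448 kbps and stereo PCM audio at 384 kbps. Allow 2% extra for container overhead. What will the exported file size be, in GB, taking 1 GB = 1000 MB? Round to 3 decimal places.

7.836 GB

73 min = 4380 s
Audio total: 448 + 384 = 832 kbps = 0.832 Mbps.
Total bitrate: 13.2 + 0.832 = 14.032 Mbps.
Stream data: 14.032 Mbps × 4380 s = 61460.2 Mb.
With 2% container overhead: ×1.02.
62,689 Mb ÷ 8 = 7,836 MB → 7.836 GB.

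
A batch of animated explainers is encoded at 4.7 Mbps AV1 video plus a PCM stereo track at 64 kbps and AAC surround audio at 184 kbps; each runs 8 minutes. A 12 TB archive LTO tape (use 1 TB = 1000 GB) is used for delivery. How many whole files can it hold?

8 min = 480 s
Audio total: 64 + 184 = 248 kbps = 0.248 Mbps.
Total bitrate: 4.948 Mbps.
Per item: 4.948 Mbps × 480 s = 2,375 Mb = 296.9 MB.
Capacity: 12 TB = 96,000,000 Mb; 40420.37 items → 40420 complete.

40420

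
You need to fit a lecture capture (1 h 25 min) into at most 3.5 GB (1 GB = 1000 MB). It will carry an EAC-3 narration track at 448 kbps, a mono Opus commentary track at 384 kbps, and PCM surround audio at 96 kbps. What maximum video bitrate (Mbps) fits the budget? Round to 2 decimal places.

4.56 Mbps

Budget: 3.5 GB = 28000.0 Mb.
1 h 25 min = 85 min = 5100 s
Total bitrate budget: 28000.0 Mb / 5100 s = 5.490 Mbps.
Audio total: 448 + 384 + 96 = 928 kbps = 0.928 Mbps.
Video: 5.490 − 0.928 = 4.562 Mbps.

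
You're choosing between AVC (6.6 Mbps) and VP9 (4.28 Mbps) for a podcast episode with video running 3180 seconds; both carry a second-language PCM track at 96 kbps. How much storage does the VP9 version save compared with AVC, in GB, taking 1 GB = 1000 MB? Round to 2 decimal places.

Audio: 96 kbps = 0.096 Mbps.
AVC: 6.696 Mbps × 3180 s = 21293.3 Mb = 2.662 GB.
VP9: 4.376 Mbps × 3180 s = 13915.7 Mb = 1.739 GB.
Saving: 2.662 − 1.739 = 0.922 GB.

0.92 GB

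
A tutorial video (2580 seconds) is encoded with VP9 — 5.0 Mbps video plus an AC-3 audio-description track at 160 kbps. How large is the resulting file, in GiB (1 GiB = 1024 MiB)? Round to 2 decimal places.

1.55 GiB

Audio: 160 kbps = 0.160 Mbps.
Total bitrate: 5.0 + 0.160 = 5.160 Mbps.
Stream data: 5.160 Mbps × 2580 s = 13312.8 Mb.
13,313 Mb = 1,664,100,000 bytes ÷ 1,073,741,824 = 1.550 GiB.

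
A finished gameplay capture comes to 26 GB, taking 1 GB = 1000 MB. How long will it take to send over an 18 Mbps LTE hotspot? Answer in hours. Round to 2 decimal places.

3.21 hours

File: 26 GB = 208000.0 Mb.
At 18 Mbps: 208000.0 / 18 = 11555.6 s ≈ 3.21 hours.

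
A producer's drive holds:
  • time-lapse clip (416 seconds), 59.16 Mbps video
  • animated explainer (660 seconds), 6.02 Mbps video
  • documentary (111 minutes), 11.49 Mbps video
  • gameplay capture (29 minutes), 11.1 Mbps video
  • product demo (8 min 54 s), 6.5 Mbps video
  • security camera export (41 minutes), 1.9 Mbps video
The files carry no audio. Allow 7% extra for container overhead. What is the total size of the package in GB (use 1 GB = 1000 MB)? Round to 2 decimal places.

17.73 GB

time-lapse clip: 59.160 Mbps × 416 s × 1.07 = 26333.3 Mb
animated explainer: 6.020 Mbps × 660 s × 1.07 = 4251.3 Mb
documentary: 11.490 Mbps × 6660 s × 1.07 = 81880.0 Mb
gameplay capture: 11.100 Mbps × 1740 s × 1.07 = 20666.0 Mb
product demo: 6.500 Mbps × 534 s × 1.07 = 3714.0 Mb
security camera export: 1.900 Mbps × 2460 s × 1.07 = 5001.2 Mb
Total: 141845.8 Mb = 17730.7 MB.
= 17.73 GB.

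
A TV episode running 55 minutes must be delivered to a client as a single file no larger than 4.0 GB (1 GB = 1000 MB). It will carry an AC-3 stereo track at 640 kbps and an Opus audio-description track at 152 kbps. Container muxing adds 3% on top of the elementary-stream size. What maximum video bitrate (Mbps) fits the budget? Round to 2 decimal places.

8.62 Mbps

Budget: 4.0 GB = 32000.0 Mb.
Stream payload after overhead: 32000.0 / 1.03 = 31068.0 Mb.
55 min = 3300 s
Total bitrate budget: 31068.0 Mb / 3300 s = 9.415 Mbps.
Audio total: 640 + 152 = 792 kbps = 0.792 Mbps.
Video: 9.415 − 0.792 = 8.623 Mbps.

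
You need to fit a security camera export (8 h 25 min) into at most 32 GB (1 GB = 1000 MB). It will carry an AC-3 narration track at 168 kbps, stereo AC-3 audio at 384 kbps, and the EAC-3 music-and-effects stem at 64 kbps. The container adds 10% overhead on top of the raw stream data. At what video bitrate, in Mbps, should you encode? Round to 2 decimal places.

Budget: 32 GB = 256000.0 Mb.
Stream payload after overhead: 256000.0 / 1.10 = 232727.3 Mb.
8 h 25 min = 505 min = 30300 s
Total bitrate budget: 232727.3 Mb / 30300 s = 7.681 Mbps.
Audio total: 168 + 384 + 64 = 616 kbps = 0.616 Mbps.
Video: 7.681 − 0.616 = 7.065 Mbps.

7.06 Mbps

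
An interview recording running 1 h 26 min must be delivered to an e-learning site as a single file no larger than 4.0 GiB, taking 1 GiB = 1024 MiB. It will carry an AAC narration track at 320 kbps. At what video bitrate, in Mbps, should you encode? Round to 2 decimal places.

Budget: 4.0 GiB = 34359.7 Mb.
1 h 26 min = 86 min = 5160 s
Total bitrate budget: 34359.7 Mb / 5160 s = 6.659 Mbps.
Audio: 320 kbps = 0.320 Mbps.
Video: 6.659 − 0.320 = 6.339 Mbps.

6.34 Mbps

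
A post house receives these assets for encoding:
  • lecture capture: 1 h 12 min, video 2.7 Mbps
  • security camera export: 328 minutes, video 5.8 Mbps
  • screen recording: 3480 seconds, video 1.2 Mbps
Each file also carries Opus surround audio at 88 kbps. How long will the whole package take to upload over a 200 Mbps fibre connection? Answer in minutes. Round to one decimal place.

11.0 minutes

Audio: 88 kbps = 0.088 Mbps.
lecture capture: 2.788 Mbps × 4320 s = 12044.2 Mb
security camera export: 5.888 Mbps × 19680 s = 115875.8 Mb
screen recording: 1.288 Mbps × 3480 s = 4482.2 Mb
Total: 132402.2 Mb = 16550.3 MB.
At 200 Mbps: 132402.2 / 200 = 662 s ≈ 11 minutes.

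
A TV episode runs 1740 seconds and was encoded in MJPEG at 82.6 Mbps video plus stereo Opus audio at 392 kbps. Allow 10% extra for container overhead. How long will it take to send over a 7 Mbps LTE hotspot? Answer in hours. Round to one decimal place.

6.3 hours

Audio: 392 kbps = 0.392 Mbps.
Total bitrate: 82.992 Mbps.
File: 82.992 Mbps × 1740 s = 144406.1 Mb.
With 10% container overhead: ×1.10. → 158846.7 Mb.
At 7 Mbps: 158846.7 / 7 = 22692.4 s ≈ 6.3 hours.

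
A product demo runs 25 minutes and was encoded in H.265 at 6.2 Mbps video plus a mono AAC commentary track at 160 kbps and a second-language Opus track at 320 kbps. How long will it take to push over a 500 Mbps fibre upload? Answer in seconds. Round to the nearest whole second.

20 seconds

25 min = 1500 s
Audio total: 160 + 320 = 480 kbps = 0.480 Mbps.
Total bitrate: 6.680 Mbps.
File: 6.680 Mbps × 1500 s = 10020.0 Mb.
At 500 Mbps: 10020.0 / 500 = 20.0 s ≈ 20 seconds.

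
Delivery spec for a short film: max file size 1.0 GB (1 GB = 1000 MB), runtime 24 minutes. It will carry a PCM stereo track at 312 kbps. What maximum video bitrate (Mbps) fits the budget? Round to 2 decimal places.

5.24 Mbps

Budget: 1.0 GB = 8000.0 Mb.
24 min = 1440 s
Total bitrate budget: 8000.0 Mb / 1440 s = 5.556 Mbps.
Audio: 312 kbps = 0.312 Mbps.
Video: 5.556 − 0.312 = 5.244 Mbps.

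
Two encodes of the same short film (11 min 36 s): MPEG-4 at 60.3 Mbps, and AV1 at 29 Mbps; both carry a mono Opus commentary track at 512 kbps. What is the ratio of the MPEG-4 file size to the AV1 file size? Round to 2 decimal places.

2.06

11 min 36 s = 696 s
Audio: 512 kbps = 0.512 Mbps.
MPEG-4: 60.812 Mbps × 696 s = 42325.2 Mb = 5.291 GB.
AV1: 29.512 Mbps × 696 s = 20540.4 Mb = 2.568 GB.
Ratio: 5.291 / 2.568 = 2.061.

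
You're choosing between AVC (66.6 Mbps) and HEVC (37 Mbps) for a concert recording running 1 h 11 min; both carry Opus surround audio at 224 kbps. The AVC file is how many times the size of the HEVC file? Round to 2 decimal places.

1 h 11 min = 71 min = 4260 s
Audio: 224 kbps = 0.224 Mbps.
AVC: 66.824 Mbps × 4260 s = 284670.2 Mb = 33.140 GiB.
HEVC: 37.224 Mbps × 4260 s = 158574.2 Mb = 18.460 GiB.
Ratio: 33.140 / 18.460 = 1.795.

1.80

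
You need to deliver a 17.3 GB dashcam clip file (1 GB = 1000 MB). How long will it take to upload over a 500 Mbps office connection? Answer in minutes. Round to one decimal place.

4.6 minutes

File: 17.3 GB = 138400.0 Mb.
At 500 Mbps: 138400.0 / 500 = 276.8 s ≈ 4.61 minutes.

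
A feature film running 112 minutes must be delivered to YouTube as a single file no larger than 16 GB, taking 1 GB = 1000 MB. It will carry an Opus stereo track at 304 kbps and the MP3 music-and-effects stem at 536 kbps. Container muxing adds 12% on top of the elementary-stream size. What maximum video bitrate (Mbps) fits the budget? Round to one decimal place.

Budget: 16 GB = 128000.0 Mb.
Stream payload after overhead: 128000.0 / 1.12 = 114285.7 Mb.
112 min = 6720 s
Total bitrate budget: 114285.7 Mb / 6720 s = 17.007 Mbps.
Audio total: 304 + 536 = 840 kbps = 0.840 Mbps.
Video: 17.007 − 0.840 = 16.167 Mbps.

16.2 Mbps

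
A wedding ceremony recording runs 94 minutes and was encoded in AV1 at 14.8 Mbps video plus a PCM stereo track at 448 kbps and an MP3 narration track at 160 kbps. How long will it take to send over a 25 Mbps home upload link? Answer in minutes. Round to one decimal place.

57.9 minutes

94 min = 5640 s
Audio total: 448 + 160 = 608 kbps = 0.608 Mbps.
Total bitrate: 15.408 Mbps.
File: 15.408 Mbps × 5640 s = 86901.1 Mb.
At 25 Mbps: 86901.1 / 25 = 3476.0 s ≈ 57.9 minutes.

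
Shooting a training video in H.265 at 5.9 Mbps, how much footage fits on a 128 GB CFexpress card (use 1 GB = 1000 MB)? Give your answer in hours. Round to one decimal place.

48.2 hours

Capacity: 128 GB = 1,024,000 Mb.
Recording time: 1,024,000 / 5.900 = 173,559 s ≈ 48.2 hours.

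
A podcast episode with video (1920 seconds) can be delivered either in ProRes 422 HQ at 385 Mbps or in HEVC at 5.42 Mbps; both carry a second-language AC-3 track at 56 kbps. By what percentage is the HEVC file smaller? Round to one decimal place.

Audio: 56 kbps = 0.056 Mbps.
ProRes 422 HQ: 385.056 Mbps × 1920 s = 739307.5 Mb = 92.413 GB.
HEVC: 5.476 Mbps × 1920 s = 10513.9 Mb = 1.314 GB.
Reduction: (1 − 1.314/92.413) × 100 = 98.58%.

98.6%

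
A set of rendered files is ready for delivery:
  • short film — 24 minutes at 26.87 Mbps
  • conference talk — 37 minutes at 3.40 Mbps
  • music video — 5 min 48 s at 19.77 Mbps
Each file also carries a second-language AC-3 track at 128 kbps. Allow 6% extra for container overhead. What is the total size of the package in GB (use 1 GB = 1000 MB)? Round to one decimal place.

7.1 GB

Audio: 128 kbps = 0.128 Mbps.
short film: 26.998 Mbps × 1440 s × 1.06 = 41209.7 Mb
conference talk: 3.528 Mbps × 2220 s × 1.06 = 8302.1 Mb
music video: 19.898 Mbps × 348 s × 1.06 = 7340.0 Mb
Total: 56851.8 Mb = 7106.5 MB.
= 7.106 GB.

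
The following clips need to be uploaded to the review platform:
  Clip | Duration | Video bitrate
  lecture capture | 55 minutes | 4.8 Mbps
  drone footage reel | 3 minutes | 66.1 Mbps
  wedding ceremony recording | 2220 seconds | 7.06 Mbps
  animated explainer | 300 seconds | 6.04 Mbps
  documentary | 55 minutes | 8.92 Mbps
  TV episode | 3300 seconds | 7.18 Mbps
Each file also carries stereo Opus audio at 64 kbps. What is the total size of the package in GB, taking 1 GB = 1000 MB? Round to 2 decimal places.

12.39 GB

Audio: 64 kbps = 0.064 Mbps.
lecture capture: 4.864 Mbps × 3300 s = 16051.2 Mb
drone footage reel: 66.164 Mbps × 180 s = 11909.5 Mb
wedding ceremony recording: 7.124 Mbps × 2220 s = 15815.3 Mb
animated explainer: 6.104 Mbps × 300 s = 1831.2 Mb
documentary: 8.984 Mbps × 3300 s = 29647.2 Mb
TV episode: 7.244 Mbps × 3300 s = 23905.2 Mb
Total: 99159.6 Mb = 12395.0 MB.
= 12.39 GB.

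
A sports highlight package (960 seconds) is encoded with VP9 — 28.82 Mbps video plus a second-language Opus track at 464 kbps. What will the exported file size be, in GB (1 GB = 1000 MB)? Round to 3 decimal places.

3.514 GB

Audio: 464 kbps = 0.464 Mbps.
Total bitrate: 28.82 + 0.464 = 29.284 Mbps.
Stream data: 29.284 Mbps × 960 s = 28112.6 Mb.
28,113 Mb ÷ 8 = 3,514 MB → 3.514 GB.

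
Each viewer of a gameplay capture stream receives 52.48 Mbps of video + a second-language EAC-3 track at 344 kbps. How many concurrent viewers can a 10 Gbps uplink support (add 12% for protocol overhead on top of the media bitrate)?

Audio: 344 kbps = 0.344 Mbps.
Per-viewer media rate: 52.824 Mbps.
On the wire with 12% overhead: 59.163 Mbps.
10 Gbps = 10,000 Mbps; 10,000 / 59.163 = 169.02 → 169 viewers.

169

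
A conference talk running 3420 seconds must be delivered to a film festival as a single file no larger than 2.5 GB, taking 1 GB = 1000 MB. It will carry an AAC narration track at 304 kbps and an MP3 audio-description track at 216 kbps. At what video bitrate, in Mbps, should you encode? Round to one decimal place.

5.3 Mbps

Budget: 2.5 GB = 20000.0 Mb.
Total bitrate budget: 20000.0 Mb / 3420 s = 5.848 Mbps.
Audio total: 304 + 216 = 520 kbps = 0.520 Mbps.
Video: 5.848 − 0.520 = 5.328 Mbps.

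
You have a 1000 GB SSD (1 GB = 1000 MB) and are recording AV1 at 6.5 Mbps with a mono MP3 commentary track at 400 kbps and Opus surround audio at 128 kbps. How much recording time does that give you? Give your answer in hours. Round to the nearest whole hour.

Audio total: 400 + 128 = 528 kbps = 0.528 Mbps.
Total bitrate: 6.5 + 0.528 = 7.028 Mbps.
Capacity: 1000 GB = 8,000,000 Mb.
Recording time: 8,000,000 / 7.028 = 1,138,304 s ≈ 316 hours.

316 hours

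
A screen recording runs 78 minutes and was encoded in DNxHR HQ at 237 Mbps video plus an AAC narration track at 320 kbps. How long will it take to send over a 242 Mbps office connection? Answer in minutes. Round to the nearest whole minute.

78 min = 4680 s
Audio: 320 kbps = 0.320 Mbps.
Total bitrate: 237.320 Mbps.
File: 237.320 Mbps × 4680 s = 1110657.6 Mb.
At 242 Mbps: 1110657.6 / 242 = 4589.5 s ≈ 76.5 minutes.

76 minutes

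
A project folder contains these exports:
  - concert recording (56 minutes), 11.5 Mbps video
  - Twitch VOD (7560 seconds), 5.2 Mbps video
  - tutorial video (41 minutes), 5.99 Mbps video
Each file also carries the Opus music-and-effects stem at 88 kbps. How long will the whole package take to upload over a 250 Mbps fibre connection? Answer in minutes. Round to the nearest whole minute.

6 minutes

Audio: 88 kbps = 0.088 Mbps.
concert recording: 11.588 Mbps × 3360 s = 38935.7 Mb
Twitch VOD: 5.288 Mbps × 7560 s = 39977.3 Mb
tutorial video: 6.078 Mbps × 2460 s = 14951.9 Mb
Total: 93864.8 Mb = 11733.1 MB.
At 250 Mbps: 93864.8 / 250 = 375 s ≈ 6.26 minutes.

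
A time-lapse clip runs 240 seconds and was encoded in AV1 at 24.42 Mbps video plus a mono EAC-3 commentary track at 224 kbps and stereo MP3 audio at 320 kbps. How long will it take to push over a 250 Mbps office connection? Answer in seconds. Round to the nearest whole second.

Audio total: 224 + 320 = 544 kbps = 0.544 Mbps.
Total bitrate: 24.964 Mbps.
File: 24.964 Mbps × 240 s = 5991.4 Mb.
At 250 Mbps: 5991.4 / 250 = 24.0 s ≈ 24 seconds.

24 seconds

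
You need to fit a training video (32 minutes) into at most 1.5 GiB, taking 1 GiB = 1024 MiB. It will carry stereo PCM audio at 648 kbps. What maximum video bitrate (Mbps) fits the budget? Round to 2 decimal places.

6.06 Mbps

Budget: 1.5 GiB = 12884.9 Mb.
32 min = 1920 s
Total bitrate budget: 12884.9 Mb / 1920 s = 6.711 Mbps.
Audio: 648 kbps = 0.648 Mbps.
Video: 6.711 − 0.648 = 6.063 Mbps.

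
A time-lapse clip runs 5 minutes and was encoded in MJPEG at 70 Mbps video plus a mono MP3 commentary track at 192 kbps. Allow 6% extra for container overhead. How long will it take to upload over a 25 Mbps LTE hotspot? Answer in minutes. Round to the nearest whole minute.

5 min = 300 s
Audio: 192 kbps = 0.192 Mbps.
Total bitrate: 70.192 Mbps.
File: 70.192 Mbps × 300 s = 21057.6 Mb.
With 6% container overhead: ×1.06. → 22321.1 Mb.
At 25 Mbps: 22321.1 / 25 = 892.8 s ≈ 14.9 minutes.

15 minutes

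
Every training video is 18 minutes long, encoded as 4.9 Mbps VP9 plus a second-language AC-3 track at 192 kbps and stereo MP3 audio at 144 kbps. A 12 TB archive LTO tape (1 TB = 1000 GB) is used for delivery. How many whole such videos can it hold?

18 min = 1080 s
Audio total: 192 + 144 = 336 kbps = 0.336 Mbps.
Total bitrate: 5.236 Mbps.
Per item: 5.236 Mbps × 1080 s = 5,655 Mb = 706.9 MB.
Capacity: 12 TB = 96,000,000 Mb; 16976.49 items → 16976 complete.

16976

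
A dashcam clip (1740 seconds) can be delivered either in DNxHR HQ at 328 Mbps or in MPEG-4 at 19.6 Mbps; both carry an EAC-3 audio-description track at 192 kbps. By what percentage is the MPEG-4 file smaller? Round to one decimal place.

Audio: 192 kbps = 0.192 Mbps.
DNxHR HQ: 328.192 Mbps × 1740 s = 571054.1 Mb = 66.479 GiB.
MPEG-4: 19.792 Mbps × 1740 s = 34438.1 Mb = 4.009 GiB.
Reduction: (1 − 4.009/66.479) × 100 = 93.97%.

94.0%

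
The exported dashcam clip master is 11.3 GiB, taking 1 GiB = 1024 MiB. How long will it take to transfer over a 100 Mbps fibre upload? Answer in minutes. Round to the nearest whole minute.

File: 11.3 GiB = 97066.3 Mb.
At 100 Mbps: 97066.3 / 100 = 970.7 s ≈ 16.2 minutes.

16 minutes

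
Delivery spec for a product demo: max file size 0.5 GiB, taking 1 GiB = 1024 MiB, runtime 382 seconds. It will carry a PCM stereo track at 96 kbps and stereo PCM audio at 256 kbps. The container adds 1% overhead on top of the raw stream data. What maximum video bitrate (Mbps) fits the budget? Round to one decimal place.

10.8 Mbps

Budget: 0.5 GiB = 4295.0 Mb.
Stream payload after overhead: 4295.0 / 1.01 = 4252.4 Mb.
Total bitrate budget: 4252.4 Mb / 382 s = 11.132 Mbps.
Audio total: 96 + 256 = 352 kbps = 0.352 Mbps.
Video: 11.132 − 0.352 = 10.780 Mbps.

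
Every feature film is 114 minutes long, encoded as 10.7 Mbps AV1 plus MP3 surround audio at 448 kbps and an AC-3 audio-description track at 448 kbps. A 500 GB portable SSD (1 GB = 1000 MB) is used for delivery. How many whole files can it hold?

50

114 min = 6840 s
Audio total: 448 + 448 = 896 kbps = 0.896 Mbps.
Total bitrate: 11.596 Mbps.
Per item: 11.596 Mbps × 6840 s = 79,317 Mb = 9,915 MB.
Capacity: 500 GB = 4,000,000 Mb; 50.43 items → 50 complete.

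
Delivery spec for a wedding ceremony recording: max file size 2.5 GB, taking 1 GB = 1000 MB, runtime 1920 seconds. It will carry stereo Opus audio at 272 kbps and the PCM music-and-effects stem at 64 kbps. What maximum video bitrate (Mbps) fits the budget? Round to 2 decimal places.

10.08 Mbps

Budget: 2.5 GB = 20000.0 Mb.
Total bitrate budget: 20000.0 Mb / 1920 s = 10.417 Mbps.
Audio total: 272 + 64 = 336 kbps = 0.336 Mbps.
Video: 10.417 − 0.336 = 10.081 Mbps.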